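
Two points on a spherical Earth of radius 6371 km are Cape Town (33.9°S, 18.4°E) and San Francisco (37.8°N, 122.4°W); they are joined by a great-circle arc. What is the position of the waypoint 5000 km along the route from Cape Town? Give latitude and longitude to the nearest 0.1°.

Write both endpoints as unit vectors p₁, p₂ with components (cos φ cos λ, cos φ sin λ, sin φ).
The central angle between the endpoints is δ = arccos(p₁·p₂) ≈ 2.587 rad (148.2°). The total great-circle distance is δ·R ≈ 2.587 × 6371 ≈ 16481 km, so the target fraction is f = 5000/16481 ≈ 0.303.
Interpolate at f ≈ 0.303 with slerp weights a = sin((1−f)δ)/sin δ ≈ 1.848, b = sin(fδ)/sin δ ≈ 1.342.
p = a·p₁ + b·p₂ ≈ (0.887, -0.411, -0.208); φ = arcsin(p_z) ≈ -12.03°, λ = atan2(p_y, p_x) ≈ -24.85°.

≈ 12.0°S, 24.8°W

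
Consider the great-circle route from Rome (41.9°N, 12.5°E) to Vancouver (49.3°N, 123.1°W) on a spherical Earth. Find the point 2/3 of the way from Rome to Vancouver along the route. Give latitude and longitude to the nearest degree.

Write both endpoints as unit vectors p₁, p₂ with components (cos φ cos λ, cos φ sin λ, sin φ).
The central angle between the endpoints is δ = arccos(p₁·p₂) ≈ 1.411 rad (80.8°).
Interpolate at f = 2/3 with slerp weights a = sin((1−f)δ)/sin δ ≈ 0.459, b = sin(fδ)/sin δ ≈ 0.818.
p = a·p₁ + b·p₂ ≈ (0.042, -0.373, 0.927); φ = arcsin(p_z) ≈ 67.95°, λ = atan2(p_y, p_x) ≈ -83.56°.

≈ 68°N, 84°W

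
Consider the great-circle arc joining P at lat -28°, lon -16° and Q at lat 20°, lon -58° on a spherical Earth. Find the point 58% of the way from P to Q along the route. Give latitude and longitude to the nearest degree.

≈ lat 0°, lon -41°

From cos δ = sin φ₁ sin φ₂ + cos φ₁ cos φ₂ cos Δλ, the central angle is δ ≈ 1.097 rad (62.9°).
Interpolate at f = 0.58 with slerp weights a = sin((1−f)δ)/sin δ ≈ 0.500, b = sin(fδ)/sin δ ≈ 0.668.
p = a·p₁ + b·p₂ ≈ (0.757, -0.654, -0.006); φ = arcsin(p_z) ≈ -0.35°, λ = atan2(p_y, p_x) ≈ -40.83°.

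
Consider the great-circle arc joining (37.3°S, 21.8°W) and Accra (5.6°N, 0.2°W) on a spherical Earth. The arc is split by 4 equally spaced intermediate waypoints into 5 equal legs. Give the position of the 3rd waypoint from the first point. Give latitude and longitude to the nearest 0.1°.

From cos δ = sin φ₁ sin φ₂ + cos φ₁ cos φ₂ cos Δλ, the central angle is δ ≈ 0.827 rad (47.4°).
Interpolate at f = 3/5 with slerp weights a = sin((1−f)δ)/sin δ ≈ 0.441, b = sin(fδ)/sin δ ≈ 0.647.
p = a·p₁ + b·p₂ ≈ (0.970, -0.133, -0.204); φ = arcsin(p_z) ≈ -11.79°, λ = atan2(p_y, p_x) ≈ -7.79°.

≈ (11.8°S, 7.8°W)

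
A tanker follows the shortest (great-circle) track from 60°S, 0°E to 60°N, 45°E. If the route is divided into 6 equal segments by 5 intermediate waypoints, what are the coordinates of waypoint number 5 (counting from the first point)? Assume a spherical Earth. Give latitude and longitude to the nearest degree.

≈ 40°N, 33°E

Convert each endpoint to a unit vector on the sphere (x = cos φ cos λ, y = cos φ sin λ, z = sin φ).
The central angle between the endpoints is δ = arccos(p₁·p₂) ≈ 2.181 rad (125.0°).
Interpolate at f = 5/6 with slerp weights a = sin((1−f)δ)/sin δ ≈ 0.434, b = sin(fδ)/sin δ ≈ 1.183.
p = a·p₁ + b·p₂ ≈ (0.635, 0.418, 0.649); φ = arcsin(p_z) ≈ 40.47°, λ = atan2(p_y, p_x) ≈ 33.37°.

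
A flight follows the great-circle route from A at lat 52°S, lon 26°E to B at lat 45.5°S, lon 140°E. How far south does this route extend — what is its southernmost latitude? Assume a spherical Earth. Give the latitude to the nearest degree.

The great circle lies in the plane with unit normal n̂ = (p₁ × p₂)/|p₁ × p₂|.
Here n̂_z ≈ +0.427; the vertex latitude is φ_max = arccos|n̂_z| ≈ 64.7°.
Check via Clairaut: cos φ_max = |cos φ₁| · sin C = cos(52.0°)·sin(136.0°) ≈ 0.427, again giving ≈ 64.7°.

≈ 65°S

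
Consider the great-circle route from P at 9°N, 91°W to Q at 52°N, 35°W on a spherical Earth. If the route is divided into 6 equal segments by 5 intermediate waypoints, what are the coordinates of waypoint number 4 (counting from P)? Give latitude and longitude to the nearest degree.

≈ 41°N, 61°W

Convert each endpoint to a unit vector on the sphere (x = cos φ cos λ, y = cos φ sin λ, z = sin φ).
The central angle between the endpoints is δ = arccos(p₁·p₂) ≈ 1.089 rad (62.4°).
Interpolate at f = 4/6 with slerp weights a = sin((1−f)δ)/sin δ ≈ 0.401, b = sin(fδ)/sin δ ≈ 0.749.
p = a·p₁ + b·p₂ ≈ (0.371, -0.660, 0.653); φ = arcsin(p_z) ≈ 40.77°, λ = atan2(p_y, p_x) ≈ -60.67°.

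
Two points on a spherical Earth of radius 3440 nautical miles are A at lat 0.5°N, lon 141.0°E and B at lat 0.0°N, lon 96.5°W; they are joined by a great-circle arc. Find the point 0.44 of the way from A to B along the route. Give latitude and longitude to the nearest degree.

≈ lat 1°N, lon 165°W

The haversine formula gives a central angle δ ≈ 2.138 rad (122.5°) between the endpoints.
Interpolate at f = 0.44 with slerp weights a = sin((1−f)δ)/sin δ ≈ 1.104, b = sin(fδ)/sin δ ≈ 0.958.
p = a·p₁ + b·p₂ ≈ (-0.966, -0.257, 0.010); φ = arcsin(p_z) ≈ 0.55°, λ = atan2(p_y, p_x) ≈ -165.10°.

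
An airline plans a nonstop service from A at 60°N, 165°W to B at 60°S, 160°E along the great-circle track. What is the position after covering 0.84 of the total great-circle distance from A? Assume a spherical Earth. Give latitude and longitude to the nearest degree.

The haversine formula gives a central angle δ ≈ 2.147 rad (123.0°) between the endpoints.
Interpolate at f = 0.84 with slerp weights a = sin((1−f)δ)/sin δ ≈ 0.402, b = sin(fδ)/sin δ ≈ 1.161.
p = a·p₁ + b·p₂ ≈ (-0.739, 0.146, -0.657); φ = arcsin(p_z) ≈ -41.08°, λ = atan2(p_y, p_x) ≈ 168.79°.

≈ 41°S, 169°E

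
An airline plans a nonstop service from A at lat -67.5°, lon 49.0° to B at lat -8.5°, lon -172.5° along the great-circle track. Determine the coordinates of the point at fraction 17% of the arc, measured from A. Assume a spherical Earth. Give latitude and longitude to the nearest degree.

≈ lat -75°, lon 98°

The haversine formula gives a central angle δ ≈ 1.718 rad (98.4°) between the endpoints.
Interpolate at f = 0.17 with slerp weights a = sin((1−f)δ)/sin δ ≈ 1.000, b = sin(fδ)/sin δ ≈ 0.291.
p = a·p₁ + b·p₂ ≈ (-0.034, 0.251, -0.967); φ = arcsin(p_z) ≈ -75.30°, λ = atan2(p_y, p_x) ≈ 97.77°.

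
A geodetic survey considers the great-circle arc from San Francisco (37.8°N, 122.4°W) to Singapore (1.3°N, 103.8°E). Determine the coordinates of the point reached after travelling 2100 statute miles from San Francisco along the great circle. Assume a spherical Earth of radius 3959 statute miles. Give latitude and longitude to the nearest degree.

Convert each endpoint to a unit vector on the sphere (x = cos φ cos λ, y = cos φ sin λ, z = sin φ).
The central angle between the endpoints is δ = arccos(p₁·p₂) ≈ 2.133 rad (122.2°). The total great-circle distance is δ·R ≈ 2.133 × 3959 ≈ 8444 mi, so the target fraction is f = 2100/8444 ≈ 0.249.
Interpolate at f ≈ 0.249 with slerp weights a = sin((1−f)δ)/sin δ ≈ 1.181, b = sin(fδ)/sin δ ≈ 0.598.
p = a·p₁ + b·p₂ ≈ (-0.643, -0.208, 0.738); φ = arcsin(p_z) ≈ 47.52°, λ = atan2(p_y, p_x) ≈ -162.10°.

≈ 48°N, 162°W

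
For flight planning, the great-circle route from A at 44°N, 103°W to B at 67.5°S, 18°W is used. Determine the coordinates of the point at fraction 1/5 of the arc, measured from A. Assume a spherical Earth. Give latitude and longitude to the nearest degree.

Write both endpoints as unit vectors p₁, p₂ with components (cos φ cos λ, cos φ sin λ, sin φ).
The central angle between the endpoints is δ = arccos(p₁·p₂) ≈ 2.237 rad (128.2°).
Interpolate at f = 1/5 with slerp weights a = sin((1−f)δ)/sin δ ≈ 1.241, b = sin(fδ)/sin δ ≈ 0.550.
p = a·p₁ + b·p₂ ≈ (-0.001, -0.935, 0.354); φ = arcsin(p_z) ≈ 20.74°, λ = atan2(p_y, p_x) ≈ -90.04°.

≈ 21°N, 90°W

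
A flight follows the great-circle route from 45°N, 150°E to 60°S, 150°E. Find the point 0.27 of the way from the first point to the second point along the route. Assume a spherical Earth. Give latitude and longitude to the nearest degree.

Convert each endpoint to a unit vector on the sphere (x = cos φ cos λ, y = cos φ sin λ, z = sin φ).
The central angle between the endpoints is δ = arccos(p₁·p₂) ≈ 1.833 rad (105.0°).
Interpolate at f = 0.27 with slerp weights a = sin((1−f)δ)/sin δ ≈ 1.007, b = sin(fδ)/sin δ ≈ 0.492.
p = a·p₁ + b·p₂ ≈ (-0.830, 0.479, 0.287); φ = arcsin(p_z) ≈ 16.65°, λ = atan2(p_y, p_x) ≈ 150.00°.

≈ 17°N, 150°E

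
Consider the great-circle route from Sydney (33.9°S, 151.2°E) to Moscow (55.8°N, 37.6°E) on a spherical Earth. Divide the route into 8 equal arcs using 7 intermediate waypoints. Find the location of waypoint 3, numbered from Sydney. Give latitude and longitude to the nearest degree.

≈ 5°N, 120°E

The haversine formula gives a central angle δ ≈ 2.276 rad (130.4°) between the endpoints.
Interpolate at f = 3/8 with slerp weights a = sin((1−f)δ)/sin δ ≈ 1.299, b = sin(fδ)/sin δ ≈ 0.989.
p = a·p₁ + b·p₂ ≈ (-0.504, 0.859, 0.094); φ = arcsin(p_z) ≈ 5.40°, λ = atan2(p_y, p_x) ≈ 120.41°.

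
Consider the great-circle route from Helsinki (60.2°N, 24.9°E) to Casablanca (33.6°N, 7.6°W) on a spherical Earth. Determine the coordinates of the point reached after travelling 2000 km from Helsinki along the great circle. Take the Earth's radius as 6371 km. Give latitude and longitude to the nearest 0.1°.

≈ 47.2°N, 3.6°E

From cos δ = sin φ₁ sin φ₂ + cos φ₁ cos φ₂ cos Δλ, the central angle is δ ≈ 0.593 rad (34.0°). The total great-circle distance is δ·R ≈ 0.593 × 6371 ≈ 3777 km, so the target fraction is f = 2000/3777 ≈ 0.529.
Interpolate at f ≈ 0.529 with slerp weights a = sin((1−f)δ)/sin δ ≈ 0.493, b = sin(fδ)/sin δ ≈ 0.553.
p = a·p₁ + b·p₂ ≈ (0.678, 0.042, 0.733); φ = arcsin(p_z) ≈ 47.18°, λ = atan2(p_y, p_x) ≈ 3.56°.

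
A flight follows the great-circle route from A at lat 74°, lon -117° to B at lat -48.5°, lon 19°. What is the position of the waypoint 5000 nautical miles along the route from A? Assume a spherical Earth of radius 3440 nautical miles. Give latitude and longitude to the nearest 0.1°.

≈ lat 14.1°, lon -1.0°

From cos δ = sin φ₁ sin φ₂ + cos φ₁ cos φ₂ cos Δλ, the central angle is δ ≈ 2.589 rad (148.4°). The total great-circle distance is δ·R ≈ 2.589 × 3440 ≈ 8907 nmi, so the target fraction is f = 5000/8907 ≈ 0.561.
Interpolate at f ≈ 0.561 with slerp weights a = sin((1−f)δ)/sin δ ≈ 1.729, b = sin(fδ)/sin δ ≈ 1.893.
p = a·p₁ + b·p₂ ≈ (0.970, -0.016, 0.244); φ = arcsin(p_z) ≈ 14.11°, λ = atan2(p_y, p_x) ≈ -0.95°.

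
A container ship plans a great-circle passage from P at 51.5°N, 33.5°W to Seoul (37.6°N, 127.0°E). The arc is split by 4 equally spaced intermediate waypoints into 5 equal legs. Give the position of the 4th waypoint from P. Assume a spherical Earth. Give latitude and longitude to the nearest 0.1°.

≈ 54.9°N, 120.6°E

Convert each endpoint to a unit vector on the sphere (x = cos φ cos λ, y = cos φ sin λ, z = sin φ).
The central angle between the endpoints is δ = arccos(p₁·p₂) ≈ 1.558 rad (89.3°).
Interpolate at f = 4/5 with slerp weights a = sin((1−f)δ)/sin δ ≈ 0.307, b = sin(fδ)/sin δ ≈ 0.948.
p = a·p₁ + b·p₂ ≈ (-0.293, 0.494, 0.818); φ = arcsin(p_z) ≈ 54.92°, λ = atan2(p_y, p_x) ≈ 120.63°.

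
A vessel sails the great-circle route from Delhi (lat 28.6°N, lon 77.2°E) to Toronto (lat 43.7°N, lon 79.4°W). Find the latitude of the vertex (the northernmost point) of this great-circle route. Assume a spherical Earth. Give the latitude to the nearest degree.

≈ 75°N

The great circle lies in the plane with unit normal n̂ = (p₁ × p₂)/|p₁ × p₂|.
Here n̂_z ≈ -0.260; the vertex latitude is φ_max = arccos|n̂_z| ≈ 74.9°.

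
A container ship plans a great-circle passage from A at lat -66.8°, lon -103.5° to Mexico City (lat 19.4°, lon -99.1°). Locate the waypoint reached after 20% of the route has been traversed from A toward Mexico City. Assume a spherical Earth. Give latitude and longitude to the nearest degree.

≈ lat -50°, lon -102°

Write both endpoints as unit vectors p₁, p₂ with components (cos φ cos λ, cos φ sin λ, sin φ).
The central angle between the endpoints is δ = arccos(p₁·p₂) ≈ 1.506 rad (86.3°).
Interpolate at f = 0.20 with slerp weights a = sin((1−f)δ)/sin δ ≈ 0.936, b = sin(fδ)/sin δ ≈ 0.297.
p = a·p₁ + b·p₂ ≈ (-0.130, -0.635, -0.761); φ = arcsin(p_z) ≈ -49.57°, λ = atan2(p_y, p_x) ≈ -101.60°.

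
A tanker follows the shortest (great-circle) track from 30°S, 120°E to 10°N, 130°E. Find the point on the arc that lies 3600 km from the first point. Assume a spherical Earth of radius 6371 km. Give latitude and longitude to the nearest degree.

≈ 1°N, 128°E

From cos δ = sin φ₁ sin φ₂ + cos φ₁ cos φ₂ cos Δλ, the central angle is δ ≈ 0.718 rad (41.1°). The total great-circle distance is δ·R ≈ 0.718 × 6371 ≈ 4575 km, so the target fraction is f = 3600/4575 ≈ 0.787.
Interpolate at f ≈ 0.787 with slerp weights a = sin((1−f)δ)/sin δ ≈ 0.232, b = sin(fδ)/sin δ ≈ 0.814.
p = a·p₁ + b·p₂ ≈ (-0.616, 0.788, 0.026); φ = arcsin(p_z) ≈ 1.46°, λ = atan2(p_y, p_x) ≈ 128.00°.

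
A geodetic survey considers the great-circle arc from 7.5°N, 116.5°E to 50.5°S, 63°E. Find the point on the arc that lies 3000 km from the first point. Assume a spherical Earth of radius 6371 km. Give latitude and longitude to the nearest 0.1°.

≈ 15.3°S, 102.0°E

The haversine formula gives a central angle δ ≈ 1.293 rad (74.1°) between the endpoints. The total great-circle distance is δ·R ≈ 1.293 × 6371 ≈ 8237 km, so the target fraction is f = 3000/8237 ≈ 0.364.
Interpolate at f ≈ 0.364 with slerp weights a = sin((1−f)δ)/sin δ ≈ 0.762, b = sin(fδ)/sin δ ≈ 0.472.
p = a·p₁ + b·p₂ ≈ (-0.201, 0.943, -0.265); φ = arcsin(p_z) ≈ -15.34°, λ = atan2(p_y, p_x) ≈ 102.01°.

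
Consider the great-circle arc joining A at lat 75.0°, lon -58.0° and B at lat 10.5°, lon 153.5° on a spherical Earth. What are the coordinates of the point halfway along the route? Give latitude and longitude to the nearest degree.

≈ lat 56°, lon 164°

Write both endpoints as unit vectors p₁, p₂ with components (cos φ cos λ, cos φ sin λ, sin φ).
The central angle between the endpoints is δ = arccos(p₁·p₂) ≈ 1.612 rad (92.3°).
Interpolate at f = 1/2 with slerp weights a = sin((1−f)δ)/sin δ ≈ 0.722, b = sin(fδ)/sin δ ≈ 0.722.
p = a·p₁ + b·p₂ ≈ (-0.536, 0.158, 0.829); φ = arcsin(p_z) ≈ 56.00°, λ = atan2(p_y, p_x) ≈ 163.56°.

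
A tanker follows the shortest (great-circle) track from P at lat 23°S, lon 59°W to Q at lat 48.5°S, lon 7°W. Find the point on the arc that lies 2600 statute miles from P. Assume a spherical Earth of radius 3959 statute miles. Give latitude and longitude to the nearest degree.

Write both endpoints as unit vectors p₁, p₂ with components (cos φ cos λ, cos φ sin λ, sin φ).
The central angle between the endpoints is δ = arccos(p₁·p₂) ≈ 0.839 rad (48.1°). The total great-circle distance is δ·R ≈ 0.839 × 3959 ≈ 3322 mi, so the target fraction is f = 2600/3322 ≈ 0.783.
Interpolate at f ≈ 0.783 with slerp weights a = sin((1−f)δ)/sin δ ≈ 0.244, b = sin(fδ)/sin δ ≈ 0.821.
p = a·p₁ + b·p₂ ≈ (0.655, -0.259, -0.710); φ = arcsin(p_z) ≈ -45.22°, λ = atan2(p_y, p_x) ≈ -21.53°.

≈ lat 45°S, lon 22°W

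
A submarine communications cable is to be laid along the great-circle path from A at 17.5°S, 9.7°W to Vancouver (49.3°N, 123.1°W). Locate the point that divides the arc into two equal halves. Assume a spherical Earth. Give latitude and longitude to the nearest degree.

≈ 27°N, 50°W

Write both endpoints as unit vectors p₁, p₂ with components (cos φ cos λ, cos φ sin λ, sin φ).
The central angle between the endpoints is δ = arccos(p₁·p₂) ≈ 2.066 rad (118.4°).
Interpolate at f = 1/2 with slerp weights a = sin((1−f)δ)/sin δ ≈ 0.976, b = sin(fδ)/sin δ ≈ 0.976.
p = a·p₁ + b·p₂ ≈ (0.570, -0.690, 0.446); φ = arcsin(p_z) ≈ 26.51°, λ = atan2(p_y, p_x) ≈ -50.44°.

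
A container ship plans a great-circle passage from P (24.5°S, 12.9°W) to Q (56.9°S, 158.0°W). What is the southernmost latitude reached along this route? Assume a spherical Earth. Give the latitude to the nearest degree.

≈ 73°S

The great circle lies in the plane with unit normal n̂ = (p₁ × p₂)/|p₁ × p₂|.
Here n̂_z ≈ -0.285; the vertex latitude is φ_max = arccos|n̂_z| ≈ 73.5°.
Check via Clairaut: cos φ_max = |cos φ₁| · sin C = cos(24.5°)·sin(161.8°) ≈ 0.285, again giving ≈ 73.5°.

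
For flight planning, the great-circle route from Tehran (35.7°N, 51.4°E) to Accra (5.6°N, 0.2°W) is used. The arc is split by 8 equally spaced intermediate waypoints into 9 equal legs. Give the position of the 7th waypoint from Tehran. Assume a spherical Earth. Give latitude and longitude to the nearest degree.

Write both endpoints as unit vectors p₁, p₂ with components (cos φ cos λ, cos φ sin λ, sin φ).
The central angle between the endpoints is δ = arccos(p₁·p₂) ≈ 0.978 rad (56.0°).
Interpolate at f = 7/9 with slerp weights a = sin((1−f)δ)/sin δ ≈ 0.260, b = sin(fδ)/sin δ ≈ 0.831.
p = a·p₁ + b·p₂ ≈ (0.959, 0.162, 0.233); φ = arcsin(p_z) ≈ 13.46°, λ = atan2(p_y, p_x) ≈ 9.59°.

≈ 13°N, 10°E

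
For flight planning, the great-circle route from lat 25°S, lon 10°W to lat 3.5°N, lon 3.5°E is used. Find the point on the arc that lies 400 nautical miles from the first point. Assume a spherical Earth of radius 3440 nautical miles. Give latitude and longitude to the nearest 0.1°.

≈ lat 19.0°S, lon 6.9°W

Convert each endpoint to a unit vector on the sphere (x = cos φ cos λ, y = cos φ sin λ, z = sin φ).
The central angle between the endpoints is δ = arccos(p₁·p₂) ≈ 0.548 rad (31.4°). The total great-circle distance is δ·R ≈ 0.548 × 3440 ≈ 1883 nmi, so the target fraction is f = 400/1883 ≈ 0.212.
Interpolate at f ≈ 0.212 with slerp weights a = sin((1−f)δ)/sin δ ≈ 0.803, b = sin(fδ)/sin δ ≈ 0.223.
p = a·p₁ + b·p₂ ≈ (0.939, -0.113, -0.326); φ = arcsin(p_z) ≈ -19.01°, λ = atan2(p_y, p_x) ≈ -6.85°.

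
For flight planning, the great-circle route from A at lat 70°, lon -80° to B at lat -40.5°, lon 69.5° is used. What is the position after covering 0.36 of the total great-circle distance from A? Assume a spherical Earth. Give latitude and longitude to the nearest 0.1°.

The haversine formula gives a central angle δ ≈ 2.558 rad (146.6°) between the endpoints.
Interpolate at f = 0.36 with slerp weights a = sin((1−f)δ)/sin δ ≈ 1.810, b = sin(fδ)/sin δ ≈ 1.444.
p = a·p₁ + b·p₂ ≈ (0.492, 0.419, 0.763); φ = arcsin(p_z) ≈ 49.74°, λ = atan2(p_y, p_x) ≈ 40.41°.

≈ lat 49.7°, lon 40.4°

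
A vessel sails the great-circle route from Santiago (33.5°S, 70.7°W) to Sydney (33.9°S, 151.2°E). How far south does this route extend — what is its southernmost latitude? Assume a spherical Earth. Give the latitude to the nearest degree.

The great circle lies in the plane with unit normal n̂ = (p₁ × p₂)/|p₁ × p₂|.
Here n̂_z ≈ -0.472; the vertex latitude is φ_max = arccos|n̂_z| ≈ 61.8°.
Check via Clairaut: cos φ_max = |cos φ₁| · sin C = cos(33.5°)·sin(145.5°) ≈ 0.472, again giving ≈ 61.8°.

≈ 62°S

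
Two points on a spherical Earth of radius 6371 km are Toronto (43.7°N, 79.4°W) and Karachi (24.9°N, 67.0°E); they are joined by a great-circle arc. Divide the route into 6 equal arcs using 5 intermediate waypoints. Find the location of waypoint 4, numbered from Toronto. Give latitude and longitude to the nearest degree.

≈ 55°N, 43°E

Convert each endpoint to a unit vector on the sphere (x = cos φ cos λ, y = cos φ sin λ, z = sin φ).
The central angle between the endpoints is δ = arccos(p₁·p₂) ≈ 1.829 rad (104.8°).
Interpolate at f = 4/6 with slerp weights a = sin((1−f)δ)/sin δ ≈ 0.592, b = sin(fδ)/sin δ ≈ 0.971.
p = a·p₁ + b·p₂ ≈ (0.423, 0.390, 0.818); φ = arcsin(p_z) ≈ 54.88°, λ = atan2(p_y, p_x) ≈ 42.68°.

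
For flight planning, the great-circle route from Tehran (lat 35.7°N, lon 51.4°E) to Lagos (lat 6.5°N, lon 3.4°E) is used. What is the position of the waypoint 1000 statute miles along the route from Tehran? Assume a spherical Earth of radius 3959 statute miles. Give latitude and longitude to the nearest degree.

≈ lat 29°N, lon 36°E

Write both endpoints as unit vectors p₁, p₂ with components (cos φ cos λ, cos φ sin λ, sin φ).
The central angle between the endpoints is δ = arccos(p₁·p₂) ≈ 0.920 rad (52.7°). The total great-circle distance is δ·R ≈ 0.920 × 3959 ≈ 3642 mi, so the target fraction is f = 1000/3642 ≈ 0.275.
Interpolate at f ≈ 0.275 with slerp weights a = sin((1−f)δ)/sin δ ≈ 0.778, b = sin(fδ)/sin δ ≈ 0.314.
p = a·p₁ + b·p₂ ≈ (0.706, 0.512, 0.490); φ = arcsin(p_z) ≈ 29.31°, λ = atan2(p_y, p_x) ≈ 35.97°.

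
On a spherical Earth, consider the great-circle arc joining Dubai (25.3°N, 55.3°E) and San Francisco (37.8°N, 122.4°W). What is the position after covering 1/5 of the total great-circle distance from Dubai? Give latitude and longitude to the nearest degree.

The haversine formula gives a central angle δ ≈ 2.040 rad (116.9°) between the endpoints.
Interpolate at f = 1/5 with slerp weights a = sin((1−f)δ)/sin δ ≈ 1.119, b = sin(fδ)/sin δ ≈ 0.445.
p = a·p₁ + b·p₂ ≈ (0.388, 0.535, 0.751); φ = arcsin(p_z) ≈ 48.65°, λ = atan2(p_y, p_x) ≈ 54.08°.

≈ (49°N, 54°E)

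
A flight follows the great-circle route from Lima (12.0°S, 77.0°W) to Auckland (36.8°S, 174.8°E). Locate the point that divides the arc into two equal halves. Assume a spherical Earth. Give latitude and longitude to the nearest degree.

≈ (37°S, 123°W)

Convert each endpoint to a unit vector on the sphere (x = cos φ cos λ, y = cos φ sin λ, z = sin φ).
The central angle between the endpoints is δ = arccos(p₁·p₂) ≈ 1.691 rad (96.9°).
Interpolate at f = 1/2 with slerp weights a = sin((1−f)δ)/sin δ ≈ 0.754, b = sin(fδ)/sin δ ≈ 0.754.
p = a·p₁ + b·p₂ ≈ (-0.435, -0.664, -0.608); φ = arcsin(p_z) ≈ -37.47°, λ = atan2(p_y, p_x) ≈ -123.26°.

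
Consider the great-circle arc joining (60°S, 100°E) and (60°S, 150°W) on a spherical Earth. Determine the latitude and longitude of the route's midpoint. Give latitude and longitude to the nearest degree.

From cos δ = sin φ₁ sin φ₂ + cos φ₁ cos φ₂ cos Δλ, the central angle is δ ≈ 0.844 rad (48.4°).
Interpolate at f = 1/2 with slerp weights a = sin((1−f)δ)/sin δ ≈ 0.548, b = sin(fδ)/sin δ ≈ 0.548.
p = a·p₁ + b·p₂ ≈ (-0.285, 0.133, -0.949); φ = arcsin(p_z) ≈ -71.68°, λ = atan2(p_y, p_x) ≈ 155.00°.

≈ (72°S, 155°E)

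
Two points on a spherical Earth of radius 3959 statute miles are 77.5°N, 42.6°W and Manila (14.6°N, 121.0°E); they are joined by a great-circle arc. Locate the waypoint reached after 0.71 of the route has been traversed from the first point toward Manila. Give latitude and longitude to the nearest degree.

≈ 40°N, 119°E

Write both endpoints as unit vectors p₁, p₂ with components (cos φ cos λ, cos φ sin λ, sin φ).
The central angle between the endpoints is δ = arccos(p₁·p₂) ≈ 1.526 rad (87.4°).
Interpolate at f = 0.71 with slerp weights a = sin((1−f)δ)/sin δ ≈ 0.429, b = sin(fδ)/sin δ ≈ 0.884.
p = a·p₁ + b·p₂ ≈ (-0.372, 0.671, 0.641); φ = arcsin(p_z) ≈ 39.89°, λ = atan2(p_y, p_x) ≈ 119.04°.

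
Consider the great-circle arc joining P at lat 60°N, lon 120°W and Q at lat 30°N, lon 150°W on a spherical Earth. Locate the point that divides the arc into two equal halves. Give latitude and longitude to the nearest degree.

≈ lat 46°N, lon 139°W

Convert each endpoint to a unit vector on the sphere (x = cos φ cos λ, y = cos φ sin λ, z = sin φ).
The central angle between the endpoints is δ = arccos(p₁·p₂) ≈ 0.630 rad (36.1°).
Interpolate at f = 1/2 with slerp weights a = sin((1−f)δ)/sin δ ≈ 0.526, b = sin(fδ)/sin δ ≈ 0.526.
p = a·p₁ + b·p₂ ≈ (-0.526, -0.455, 0.718); φ = arcsin(p_z) ≈ 45.92°, λ = atan2(p_y, p_x) ≈ -139.11°.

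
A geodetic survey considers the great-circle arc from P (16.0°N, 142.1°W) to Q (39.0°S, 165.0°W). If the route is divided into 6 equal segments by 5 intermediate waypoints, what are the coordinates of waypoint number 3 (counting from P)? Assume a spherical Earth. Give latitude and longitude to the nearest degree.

Write both endpoints as unit vectors p₁, p₂ with components (cos φ cos λ, cos φ sin λ, sin φ).
The central angle between the endpoints is δ = arccos(p₁·p₂) ≈ 1.030 rad (59.0°).
Interpolate at f = 3/6 with slerp weights a = sin((1−f)δ)/sin δ ≈ 0.575, b = sin(fδ)/sin δ ≈ 0.575.
p = a·p₁ + b·p₂ ≈ (-0.867, -0.455, -0.203); φ = arcsin(p_z) ≈ -11.72°, λ = atan2(p_y, p_x) ≈ -152.32°.

≈ (12°S, 152°W)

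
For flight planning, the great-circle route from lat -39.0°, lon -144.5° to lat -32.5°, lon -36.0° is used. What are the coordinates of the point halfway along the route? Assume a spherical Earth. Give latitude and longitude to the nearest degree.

≈ lat -51°, lon -87°

Convert each endpoint to a unit vector on the sphere (x = cos φ cos λ, y = cos φ sin λ, z = sin φ).
The central angle between the endpoints is δ = arccos(p₁·p₂) ≈ 1.440 rad (82.5°).
Interpolate at f = 1/2 with slerp weights a = sin((1−f)δ)/sin δ ≈ 0.665, b = sin(fδ)/sin δ ≈ 0.665.
p = a·p₁ + b·p₂ ≈ (0.033, -0.630, -0.776); φ = arcsin(p_z) ≈ -50.89°, λ = atan2(p_y, p_x) ≈ -87.00°.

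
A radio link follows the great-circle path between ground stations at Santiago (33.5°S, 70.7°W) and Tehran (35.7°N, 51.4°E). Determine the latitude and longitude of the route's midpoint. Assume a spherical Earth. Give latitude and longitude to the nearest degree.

Write both endpoints as unit vectors p₁, p₂ with components (cos φ cos λ, cos φ sin λ, sin φ).
The central angle between the endpoints is δ = arccos(p₁·p₂) ≈ 2.321 rad (133.0°).
Interpolate at f = 1/2 with slerp weights a = sin((1−f)δ)/sin δ ≈ 1.254, b = sin(fδ)/sin δ ≈ 1.254.
p = a·p₁ + b·p₂ ≈ (0.981, -0.191, 0.040); φ = arcsin(p_z) ≈ 2.27°, λ = atan2(p_y, p_x) ≈ -11.02°.

≈ 2°N, 11°W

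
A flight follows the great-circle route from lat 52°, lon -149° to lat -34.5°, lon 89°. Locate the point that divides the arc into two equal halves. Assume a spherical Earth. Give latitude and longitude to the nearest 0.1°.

≈ lat 17.1°, lon 135.4°

From cos δ = sin φ₁ sin φ₂ + cos φ₁ cos φ₂ cos Δλ, the central angle is δ ≈ 2.368 rad (135.7°).
Interpolate at f = 1/2 with slerp weights a = sin((1−f)δ)/sin δ ≈ 1.325, b = sin(fδ)/sin δ ≈ 1.325.
p = a·p₁ + b·p₂ ≈ (-0.680, 0.672, 0.294); φ = arcsin(p_z) ≈ 17.08°, λ = atan2(p_y, p_x) ≈ 135.36°.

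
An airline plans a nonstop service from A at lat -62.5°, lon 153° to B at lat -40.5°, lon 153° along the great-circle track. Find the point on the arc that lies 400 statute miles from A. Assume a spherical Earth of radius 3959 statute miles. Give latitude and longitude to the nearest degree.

≈ lat -57°, lon 153°

From cos δ = sin φ₁ sin φ₂ + cos φ₁ cos φ₂ cos Δλ, the central angle is δ ≈ 0.384 rad (22.0°). The total great-circle distance is δ·R ≈ 0.384 × 3959 ≈ 1520 mi, so the target fraction is f = 400/1520 ≈ 0.263.
Interpolate at f ≈ 0.263 with slerp weights a = sin((1−f)δ)/sin δ ≈ 0.745, b = sin(fδ)/sin δ ≈ 0.269.
p = a·p₁ + b·p₂ ≈ (-0.489, 0.249, -0.836); φ = arcsin(p_z) ≈ -56.71°, λ = atan2(p_y, p_x) ≈ 153.00°.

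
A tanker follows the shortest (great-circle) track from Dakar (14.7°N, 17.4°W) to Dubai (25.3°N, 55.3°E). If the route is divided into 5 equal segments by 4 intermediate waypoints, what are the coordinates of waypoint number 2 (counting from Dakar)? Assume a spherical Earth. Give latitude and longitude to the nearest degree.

≈ 23°N, 10°E

Convert each endpoint to a unit vector on the sphere (x = cos φ cos λ, y = cos φ sin λ, z = sin φ).
The central angle between the endpoints is δ = arccos(p₁·p₂) ≈ 1.193 rad (68.4°).
Interpolate at f = 2/5 with slerp weights a = sin((1−f)δ)/sin δ ≈ 0.706, b = sin(fδ)/sin δ ≈ 0.494.
p = a·p₁ + b·p₂ ≈ (0.906, 0.163, 0.390); φ = arcsin(p_z) ≈ 22.98°, λ = atan2(p_y, p_x) ≈ 10.20°.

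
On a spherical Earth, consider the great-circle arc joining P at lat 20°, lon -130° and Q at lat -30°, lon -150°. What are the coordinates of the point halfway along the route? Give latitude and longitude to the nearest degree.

≈ lat -5°, lon -140°

Convert each endpoint to a unit vector on the sphere (x = cos φ cos λ, y = cos φ sin λ, z = sin φ).
The central angle between the endpoints is δ = arccos(p₁·p₂) ≈ 0.935 rad (53.6°).
Interpolate at f = 1/2 with slerp weights a = sin((1−f)δ)/sin δ ≈ 0.560, b = sin(fδ)/sin δ ≈ 0.560.
p = a·p₁ + b·p₂ ≈ (-0.758, -0.646, -0.088); φ = arcsin(p_z) ≈ -5.08°, λ = atan2(p_y, p_x) ≈ -139.59°.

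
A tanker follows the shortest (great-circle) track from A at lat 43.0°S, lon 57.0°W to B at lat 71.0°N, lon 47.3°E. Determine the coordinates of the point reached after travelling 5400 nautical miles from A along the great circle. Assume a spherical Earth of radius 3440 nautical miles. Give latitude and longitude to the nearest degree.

Write both endpoints as unit vectors p₁, p₂ with components (cos φ cos λ, cos φ sin λ, sin φ).
The central angle between the endpoints is δ = arccos(p₁·p₂) ≈ 2.351 rad (134.7°). The total great-circle distance is δ·R ≈ 2.351 × 3440 ≈ 8089 nmi, so the target fraction is f = 5400/8089 ≈ 0.668.
Interpolate at f ≈ 0.668 with slerp weights a = sin((1−f)δ)/sin δ ≈ 0.991, b = sin(fδ)/sin δ ≈ 1.407.
p = a·p₁ + b·p₂ ≈ (0.706, -0.271, 0.655); φ = arcsin(p_z) ≈ 40.89°, λ = atan2(p_y, p_x) ≈ -21.03°.

≈ lat 41°N, lon 21°W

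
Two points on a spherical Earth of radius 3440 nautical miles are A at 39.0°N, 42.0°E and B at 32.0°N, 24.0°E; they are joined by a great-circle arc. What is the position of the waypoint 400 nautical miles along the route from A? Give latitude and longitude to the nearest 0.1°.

≈ 36.5°N, 34.2°E

Write both endpoints as unit vectors p₁, p₂ with components (cos φ cos λ, cos φ sin λ, sin φ).
The central angle between the endpoints is δ = arccos(p₁·p₂) ≈ 0.283 rad (16.2°). The total great-circle distance is δ·R ≈ 0.283 × 3440 ≈ 973 nmi, so the target fraction is f = 400/973 ≈ 0.411.
Interpolate at f ≈ 0.411 with slerp weights a = sin((1−f)δ)/sin δ ≈ 0.594, b = sin(fδ)/sin δ ≈ 0.416.
p = a·p₁ + b·p₂ ≈ (0.665, 0.452, 0.594); φ = arcsin(p_z) ≈ 36.45°, λ = atan2(p_y, p_x) ≈ 34.21°.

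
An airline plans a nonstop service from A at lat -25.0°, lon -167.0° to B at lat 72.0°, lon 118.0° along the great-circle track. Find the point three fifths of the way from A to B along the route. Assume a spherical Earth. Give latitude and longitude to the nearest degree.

≈ lat 37°, lon 172°

Write both endpoints as unit vectors p₁, p₂ with components (cos φ cos λ, cos φ sin λ, sin φ).
The central angle between the endpoints is δ = arccos(p₁·p₂) ≈ 1.907 rad (109.2°).
Interpolate at f = 3/5 with slerp weights a = sin((1−f)δ)/sin δ ≈ 0.732, b = sin(fδ)/sin δ ≈ 0.964.
p = a·p₁ + b·p₂ ≈ (-0.786, 0.114, 0.608); φ = arcsin(p_z) ≈ 37.42°, λ = atan2(p_y, p_x) ≈ 171.76°.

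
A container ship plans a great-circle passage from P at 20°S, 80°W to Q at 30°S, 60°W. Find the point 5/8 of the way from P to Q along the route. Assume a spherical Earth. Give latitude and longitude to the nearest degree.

Write both endpoints as unit vectors p₁, p₂ with components (cos φ cos λ, cos φ sin λ, sin φ).
The central angle between the endpoints is δ = arccos(p₁·p₂) ≈ 0.360 rad (20.7°).
Interpolate at f = 5/8 with slerp weights a = sin((1−f)δ)/sin δ ≈ 0.382, b = sin(fδ)/sin δ ≈ 0.633.
p = a·p₁ + b·p₂ ≈ (0.337, -0.829, -0.447); φ = arcsin(p_z) ≈ -26.57°, λ = atan2(p_y, p_x) ≈ -67.89°.

≈ 27°S, 68°W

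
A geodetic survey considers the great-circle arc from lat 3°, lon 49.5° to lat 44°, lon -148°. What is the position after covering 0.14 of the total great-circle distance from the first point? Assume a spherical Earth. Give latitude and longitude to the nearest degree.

≈ lat 20°, lon 55°

From cos δ = sin φ₁ sin φ₂ + cos φ₁ cos φ₂ cos Δλ, the central angle is δ ≈ 2.277 rad (130.4°).
Interpolate at f = 0.14 with slerp weights a = sin((1−f)δ)/sin δ ≈ 1.217, b = sin(fδ)/sin δ ≈ 0.412.
p = a·p₁ + b·p₂ ≈ (0.538, 0.767, 0.350); φ = arcsin(p_z) ≈ 20.47°, λ = atan2(p_y, p_x) ≈ 54.96°.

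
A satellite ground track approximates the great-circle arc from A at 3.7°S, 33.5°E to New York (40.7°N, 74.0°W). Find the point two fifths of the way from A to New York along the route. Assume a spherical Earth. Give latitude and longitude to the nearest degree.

≈ 23°N, 0°E

Write both endpoints as unit vectors p₁, p₂ with components (cos φ cos λ, cos φ sin λ, sin φ).
The central angle between the endpoints is δ = arccos(p₁·p₂) ≈ 1.844 rad (105.6°).
Interpolate at f = 2/5 with slerp weights a = sin((1−f)δ)/sin δ ≈ 0.928, b = sin(fδ)/sin δ ≈ 0.698.
p = a·p₁ + b·p₂ ≈ (0.918, 0.002, 0.395); φ = arcsin(p_z) ≈ 23.29°, λ = atan2(p_y, p_x) ≈ 0.15°.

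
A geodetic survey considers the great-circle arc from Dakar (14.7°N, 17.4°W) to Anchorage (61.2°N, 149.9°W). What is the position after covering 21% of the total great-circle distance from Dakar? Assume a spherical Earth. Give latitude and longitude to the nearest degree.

≈ (33°N, 26°W)

The haversine formula gives a central angle δ ≈ 1.663 rad (95.3°) between the endpoints.
Interpolate at f = 0.21 with slerp weights a = sin((1−f)δ)/sin δ ≈ 0.971, b = sin(fδ)/sin δ ≈ 0.344.
p = a·p₁ + b·p₂ ≈ (0.753, -0.364, 0.548); φ = arcsin(p_z) ≈ 33.21°, λ = atan2(p_y, p_x) ≈ -25.79°.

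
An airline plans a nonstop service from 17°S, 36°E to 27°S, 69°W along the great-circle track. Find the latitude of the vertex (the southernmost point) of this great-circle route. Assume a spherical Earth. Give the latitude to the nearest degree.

The great circle lies in the plane with unit normal n̂ = (p₁ × p₂)/|p₁ × p₂|.
Here n̂_z ≈ -0.826; the vertex latitude is φ_max = arccos|n̂_z| ≈ 34.3°.
Check via Clairaut: cos φ_max = |cos φ₁| · sin C = cos(17.0°)·sin(120.2°) ≈ 0.826, again giving ≈ 34.3°.

≈ 34°S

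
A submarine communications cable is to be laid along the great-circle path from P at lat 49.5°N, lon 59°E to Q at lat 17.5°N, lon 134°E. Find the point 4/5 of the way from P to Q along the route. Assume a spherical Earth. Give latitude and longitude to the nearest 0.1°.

Convert each endpoint to a unit vector on the sphere (x = cos φ cos λ, y = cos φ sin λ, z = sin φ).
The central angle between the endpoints is δ = arccos(p₁·p₂) ≈ 1.171 rad (67.1°).
Interpolate at f = 4/5 with slerp weights a = sin((1−f)δ)/sin δ ≈ 0.252, b = sin(fδ)/sin δ ≈ 0.875.
p = a·p₁ + b·p₂ ≈ (-0.495, 0.740, 0.455); φ = arcsin(p_z) ≈ 27.04°, λ = atan2(p_y, p_x) ≈ 123.78°.

≈ lat 27.0°N, lon 123.8°E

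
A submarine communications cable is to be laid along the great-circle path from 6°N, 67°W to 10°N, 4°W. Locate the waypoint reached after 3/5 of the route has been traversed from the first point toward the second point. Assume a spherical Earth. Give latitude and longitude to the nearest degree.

The haversine formula gives a central angle δ ≈ 1.090 rad (62.4°) between the endpoints.
Interpolate at f = 3/5 with slerp weights a = sin((1−f)δ)/sin δ ≈ 0.476, b = sin(fδ)/sin δ ≈ 0.686.
p = a·p₁ + b·p₂ ≈ (0.859, -0.483, 0.169); φ = arcsin(p_z) ≈ 9.73°, λ = atan2(p_y, p_x) ≈ -29.35°.

≈ 10°N, 29°W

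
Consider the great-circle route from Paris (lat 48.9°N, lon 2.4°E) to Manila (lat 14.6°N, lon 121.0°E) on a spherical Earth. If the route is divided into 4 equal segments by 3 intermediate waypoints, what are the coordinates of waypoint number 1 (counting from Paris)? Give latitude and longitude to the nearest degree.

≈ lat 56°N, lon 41°E

From cos δ = sin φ₁ sin φ₂ + cos φ₁ cos φ₂ cos Δλ, the central angle is δ ≈ 1.686 rad (96.6°).
Interpolate at f = 1/4 with slerp weights a = sin((1−f)δ)/sin δ ≈ 0.960, b = sin(fδ)/sin δ ≈ 0.412.
p = a·p₁ + b·p₂ ≈ (0.425, 0.368, 0.827); φ = arcsin(p_z) ≈ 55.79°, λ = atan2(p_y, p_x) ≈ 40.88°.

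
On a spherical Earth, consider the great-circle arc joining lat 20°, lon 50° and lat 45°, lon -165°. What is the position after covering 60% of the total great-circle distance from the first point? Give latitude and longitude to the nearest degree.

≈ lat 66°, lon 122°

The haversine formula gives a central angle δ ≈ 1.878 rad (107.6°) between the endpoints.
Interpolate at f = 0.60 with slerp weights a = sin((1−f)δ)/sin δ ≈ 0.716, b = sin(fδ)/sin δ ≈ 0.947.
p = a·p₁ + b·p₂ ≈ (-0.215, 0.342, 0.915); φ = arcsin(p_z) ≈ 66.18°, λ = atan2(p_y, p_x) ≈ 122.10°.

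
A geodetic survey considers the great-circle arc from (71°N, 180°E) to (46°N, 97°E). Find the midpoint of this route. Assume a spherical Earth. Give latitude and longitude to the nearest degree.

From cos δ = sin φ₁ sin φ₂ + cos φ₁ cos φ₂ cos Δλ, the central angle is δ ≈ 0.785 rad (45.0°).
Interpolate at f = 1/2 with slerp weights a = sin((1−f)δ)/sin δ ≈ 0.541, b = sin(fδ)/sin δ ≈ 0.541.
p = a·p₁ + b·p₂ ≈ (-0.222, 0.373, 0.901); φ = arcsin(p_z) ≈ 64.27°, λ = atan2(p_y, p_x) ≈ 120.75°.

≈ (64°N, 121°E)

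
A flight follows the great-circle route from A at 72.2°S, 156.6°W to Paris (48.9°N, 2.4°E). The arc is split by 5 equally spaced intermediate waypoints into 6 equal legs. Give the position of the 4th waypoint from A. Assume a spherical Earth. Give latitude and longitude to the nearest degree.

Write both endpoints as unit vectors p₁, p₂ with components (cos φ cos λ, cos φ sin λ, sin φ).
The central angle between the endpoints is δ = arccos(p₁·p₂) ≈ 2.702 rad (154.8°).
Interpolate at f = 4/6 with slerp weights a = sin((1−f)δ)/sin δ ≈ 1.843, b = sin(fδ)/sin δ ≈ 2.289.
p = a·p₁ + b·p₂ ≈ (0.987, -0.161, -0.030); φ = arcsin(p_z) ≈ -1.71°, λ = atan2(p_y, p_x) ≈ -9.26°.

≈ 2°S, 9°W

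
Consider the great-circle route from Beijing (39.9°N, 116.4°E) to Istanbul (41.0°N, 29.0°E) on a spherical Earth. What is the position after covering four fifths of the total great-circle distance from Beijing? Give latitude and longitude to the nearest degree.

≈ 47°N, 45°E

Convert each endpoint to a unit vector on the sphere (x = cos φ cos λ, y = cos φ sin λ, z = sin φ).
The central angle between the endpoints is δ = arccos(p₁·p₂) ≈ 1.107 rad (63.4°).
Interpolate at f = 4/5 with slerp weights a = sin((1−f)δ)/sin δ ≈ 0.246, b = sin(fδ)/sin δ ≈ 0.866.
p = a·p₁ + b·p₂ ≈ (0.488, 0.486, 0.726); φ = arcsin(p_z) ≈ 46.51°, λ = atan2(p_y, p_x) ≈ 44.87°.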